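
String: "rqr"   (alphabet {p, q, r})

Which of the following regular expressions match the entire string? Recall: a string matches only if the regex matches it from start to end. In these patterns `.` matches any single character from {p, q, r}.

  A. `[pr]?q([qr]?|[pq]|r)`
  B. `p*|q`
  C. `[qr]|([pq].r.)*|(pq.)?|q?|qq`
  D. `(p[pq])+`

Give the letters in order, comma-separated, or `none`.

A → match
B → no match
C → no match
D → no match — must start with "p"

A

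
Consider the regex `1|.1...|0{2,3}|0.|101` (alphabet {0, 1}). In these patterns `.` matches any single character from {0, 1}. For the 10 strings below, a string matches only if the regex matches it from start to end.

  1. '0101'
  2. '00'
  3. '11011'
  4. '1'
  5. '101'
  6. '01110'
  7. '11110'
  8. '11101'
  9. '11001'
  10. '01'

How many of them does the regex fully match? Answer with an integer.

9

1 → no match
2 → match
3 → match
4 → match
5 → match
6 → match
7 → match
8 → match
9 → match
10 → match
Total matched: 9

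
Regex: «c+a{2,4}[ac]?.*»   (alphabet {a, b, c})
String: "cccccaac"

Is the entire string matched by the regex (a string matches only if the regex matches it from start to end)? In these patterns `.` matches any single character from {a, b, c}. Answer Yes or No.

Yes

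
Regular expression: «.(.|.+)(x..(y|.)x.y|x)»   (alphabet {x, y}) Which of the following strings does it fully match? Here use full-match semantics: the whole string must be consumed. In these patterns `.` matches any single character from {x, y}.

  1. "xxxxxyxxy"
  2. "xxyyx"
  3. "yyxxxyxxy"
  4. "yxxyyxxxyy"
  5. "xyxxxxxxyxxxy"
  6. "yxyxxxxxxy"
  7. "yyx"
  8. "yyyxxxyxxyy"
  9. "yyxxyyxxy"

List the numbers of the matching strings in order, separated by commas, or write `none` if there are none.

1. "xxxxxyxxy" → match
2. "xxyyx" → match
3. "yyxxxyxxy" → match
4. "yxxyyxxxyy" → no match
5 → match
6. "yxyxxxxxxy" → match
7. "yyx" → match
8. "yyyxxxyxxyy" → match
9. "yyxxyyxxy" → match

1, 2, 3, 5, 6, 7, 8, 9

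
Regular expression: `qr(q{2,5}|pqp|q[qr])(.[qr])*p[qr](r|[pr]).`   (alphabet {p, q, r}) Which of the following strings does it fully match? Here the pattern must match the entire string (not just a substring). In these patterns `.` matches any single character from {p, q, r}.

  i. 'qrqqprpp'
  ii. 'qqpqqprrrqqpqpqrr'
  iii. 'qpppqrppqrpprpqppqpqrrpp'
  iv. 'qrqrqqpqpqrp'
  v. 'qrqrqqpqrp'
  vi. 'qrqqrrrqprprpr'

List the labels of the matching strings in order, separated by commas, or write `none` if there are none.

i → match
ii → no match — must start with 'qr'
iii → no match — must start with 'qr'
iv → match
v → match
vi → match

i, iv, v, vi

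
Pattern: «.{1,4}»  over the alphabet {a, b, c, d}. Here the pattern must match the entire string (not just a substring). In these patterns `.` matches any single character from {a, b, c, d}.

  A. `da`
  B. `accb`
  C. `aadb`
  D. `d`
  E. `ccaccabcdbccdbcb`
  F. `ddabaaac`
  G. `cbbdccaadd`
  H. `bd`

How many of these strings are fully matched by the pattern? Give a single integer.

A → match
B → match
C → match
D → match
E → no match
F → no match
G → no match
H → match
Total matched: 5

5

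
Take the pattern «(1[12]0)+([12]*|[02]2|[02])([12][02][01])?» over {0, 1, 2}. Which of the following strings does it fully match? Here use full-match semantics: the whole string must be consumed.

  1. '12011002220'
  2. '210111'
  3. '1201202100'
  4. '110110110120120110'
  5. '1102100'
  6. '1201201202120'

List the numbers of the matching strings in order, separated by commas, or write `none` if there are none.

1, 3, 4, 5, 6

1 → match
2 → no match — must start with '1'
3 → match
4 → match
5 → match
6 → match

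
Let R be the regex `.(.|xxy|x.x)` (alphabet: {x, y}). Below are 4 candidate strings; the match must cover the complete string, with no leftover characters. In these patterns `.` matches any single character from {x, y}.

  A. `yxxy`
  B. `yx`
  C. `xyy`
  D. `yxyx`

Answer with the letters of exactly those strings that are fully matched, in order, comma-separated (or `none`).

A → match
B → match
C → no match
D → match

A, B, D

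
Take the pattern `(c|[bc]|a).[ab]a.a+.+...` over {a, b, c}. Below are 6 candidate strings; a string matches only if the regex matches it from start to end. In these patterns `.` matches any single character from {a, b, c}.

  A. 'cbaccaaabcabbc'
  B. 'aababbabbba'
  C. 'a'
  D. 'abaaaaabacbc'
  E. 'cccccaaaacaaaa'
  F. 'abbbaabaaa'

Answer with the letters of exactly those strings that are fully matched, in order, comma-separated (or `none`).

D

A → no match
B. 'aababbabbba' → no match
C. 'a' → no match
D. 'abaaaaabacbc' → match
E → no match
F. 'abbbaabaaa' → no match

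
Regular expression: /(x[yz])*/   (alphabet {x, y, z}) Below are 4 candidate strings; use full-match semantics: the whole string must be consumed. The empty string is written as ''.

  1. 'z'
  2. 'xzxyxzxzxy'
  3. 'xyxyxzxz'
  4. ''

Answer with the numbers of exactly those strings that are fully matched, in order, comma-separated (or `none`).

2, 3, 4

1. 'z' → no match
2. 'xzxyxzxzxy' → match
3. 'xyxyxzxz' → match
4. '' → match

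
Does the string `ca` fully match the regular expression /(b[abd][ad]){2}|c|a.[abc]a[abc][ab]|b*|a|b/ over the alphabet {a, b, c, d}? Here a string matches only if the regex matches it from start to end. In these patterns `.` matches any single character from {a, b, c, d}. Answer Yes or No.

No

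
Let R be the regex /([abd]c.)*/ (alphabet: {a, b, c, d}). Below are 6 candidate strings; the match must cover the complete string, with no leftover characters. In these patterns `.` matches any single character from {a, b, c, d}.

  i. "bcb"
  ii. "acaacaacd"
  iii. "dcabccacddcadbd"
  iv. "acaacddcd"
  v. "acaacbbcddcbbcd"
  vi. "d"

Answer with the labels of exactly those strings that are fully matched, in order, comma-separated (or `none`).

i, ii, iv, v

i → match
ii → match
iii → no match
iv → match
v → match
vi → no match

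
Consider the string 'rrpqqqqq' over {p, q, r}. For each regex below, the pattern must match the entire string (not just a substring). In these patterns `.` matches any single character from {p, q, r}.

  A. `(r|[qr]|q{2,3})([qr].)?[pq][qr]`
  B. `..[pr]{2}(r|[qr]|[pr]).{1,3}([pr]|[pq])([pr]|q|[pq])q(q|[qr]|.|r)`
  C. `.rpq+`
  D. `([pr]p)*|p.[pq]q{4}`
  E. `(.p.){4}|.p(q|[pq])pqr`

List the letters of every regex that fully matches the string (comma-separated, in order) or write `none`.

A → no match
B → no match
C → match
D → no match
E → no match

C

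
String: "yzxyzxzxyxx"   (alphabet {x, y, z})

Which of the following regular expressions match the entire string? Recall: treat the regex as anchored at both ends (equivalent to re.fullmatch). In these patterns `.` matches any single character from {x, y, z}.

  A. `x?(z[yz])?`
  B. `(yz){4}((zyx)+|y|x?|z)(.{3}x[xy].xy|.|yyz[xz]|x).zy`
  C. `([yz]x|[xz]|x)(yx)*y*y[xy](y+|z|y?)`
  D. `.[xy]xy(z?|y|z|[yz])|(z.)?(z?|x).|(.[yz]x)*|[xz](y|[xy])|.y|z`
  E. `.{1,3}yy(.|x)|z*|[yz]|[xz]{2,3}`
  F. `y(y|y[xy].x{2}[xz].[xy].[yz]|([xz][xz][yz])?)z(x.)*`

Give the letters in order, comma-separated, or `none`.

F

A → no match
B → no match — must end with "zy"
C → no match
D → no match
E → no match
F → match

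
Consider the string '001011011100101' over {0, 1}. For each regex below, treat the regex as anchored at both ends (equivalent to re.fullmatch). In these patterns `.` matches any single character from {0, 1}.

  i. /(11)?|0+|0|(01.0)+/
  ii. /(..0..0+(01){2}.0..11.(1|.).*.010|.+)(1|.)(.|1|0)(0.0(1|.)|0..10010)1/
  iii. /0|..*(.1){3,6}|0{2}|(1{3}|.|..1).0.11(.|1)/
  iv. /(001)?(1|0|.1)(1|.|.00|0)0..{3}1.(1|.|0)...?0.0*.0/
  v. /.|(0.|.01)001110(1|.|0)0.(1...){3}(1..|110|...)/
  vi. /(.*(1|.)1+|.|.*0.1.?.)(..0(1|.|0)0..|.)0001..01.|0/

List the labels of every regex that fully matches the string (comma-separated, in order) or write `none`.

ii

i → no match
ii → match
iii → no match
iv → no match — must end with '0'
v → no match
vi → no match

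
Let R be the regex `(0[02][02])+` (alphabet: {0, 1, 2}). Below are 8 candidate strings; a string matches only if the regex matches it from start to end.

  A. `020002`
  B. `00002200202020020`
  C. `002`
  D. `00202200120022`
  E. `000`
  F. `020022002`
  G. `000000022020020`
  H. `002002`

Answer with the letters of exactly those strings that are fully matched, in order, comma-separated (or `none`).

A → match
B → no match
C → match
D → no match
E → match
F → match
G → match
H → match

A, C, E, F, G, H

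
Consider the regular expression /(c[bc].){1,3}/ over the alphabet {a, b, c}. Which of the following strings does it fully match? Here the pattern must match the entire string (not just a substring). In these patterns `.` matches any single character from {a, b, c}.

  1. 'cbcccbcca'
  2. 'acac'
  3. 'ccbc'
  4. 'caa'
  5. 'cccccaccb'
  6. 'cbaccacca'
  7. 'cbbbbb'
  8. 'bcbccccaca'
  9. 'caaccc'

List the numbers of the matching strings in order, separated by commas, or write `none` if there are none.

1 → match
2 → no match — must start with 'c'
3 → no match
4 → no match
5 → match
6 → match
7 → no match
8 → no match — must start with 'c'
9 → no match

1, 5, 6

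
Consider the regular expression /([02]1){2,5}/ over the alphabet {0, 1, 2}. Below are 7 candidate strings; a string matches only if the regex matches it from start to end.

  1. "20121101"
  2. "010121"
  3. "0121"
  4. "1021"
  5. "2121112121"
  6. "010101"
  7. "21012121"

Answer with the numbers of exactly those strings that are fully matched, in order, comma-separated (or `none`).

2, 3, 6, 7

1 → no match
2 → match
3 → match
4 → no match
5 → no match
6 → match
7 → match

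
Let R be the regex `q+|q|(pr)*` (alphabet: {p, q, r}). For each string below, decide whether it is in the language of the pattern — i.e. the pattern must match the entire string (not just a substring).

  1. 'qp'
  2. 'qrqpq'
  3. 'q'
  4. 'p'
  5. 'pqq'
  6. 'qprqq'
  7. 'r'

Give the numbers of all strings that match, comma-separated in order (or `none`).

1. 'qp' → no match
2. 'qrqpq' → no match
3. 'q' → match
4. 'p' → no match
5. 'pqq' → no match
6. 'qprqq' → no match
7. 'r' → no match

3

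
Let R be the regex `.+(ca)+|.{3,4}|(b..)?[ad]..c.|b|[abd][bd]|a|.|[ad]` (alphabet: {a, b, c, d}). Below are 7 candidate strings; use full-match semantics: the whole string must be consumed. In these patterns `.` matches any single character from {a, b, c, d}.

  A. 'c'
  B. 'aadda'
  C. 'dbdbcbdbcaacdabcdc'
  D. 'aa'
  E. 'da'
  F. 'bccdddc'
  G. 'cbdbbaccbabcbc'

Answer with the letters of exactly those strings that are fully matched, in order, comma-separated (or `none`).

A

A → match
B → no match
C → no match
D → no match
E → no match
F → no match
G → no match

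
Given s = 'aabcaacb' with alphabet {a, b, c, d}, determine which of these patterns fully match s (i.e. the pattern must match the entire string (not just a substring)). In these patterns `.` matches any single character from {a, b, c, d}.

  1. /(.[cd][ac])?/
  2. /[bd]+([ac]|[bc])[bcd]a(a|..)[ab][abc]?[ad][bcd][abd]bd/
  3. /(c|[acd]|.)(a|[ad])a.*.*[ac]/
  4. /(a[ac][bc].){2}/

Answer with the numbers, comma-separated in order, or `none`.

4

1 → no match
2 → no match — must end with 'bd'
3 → no match
4 → match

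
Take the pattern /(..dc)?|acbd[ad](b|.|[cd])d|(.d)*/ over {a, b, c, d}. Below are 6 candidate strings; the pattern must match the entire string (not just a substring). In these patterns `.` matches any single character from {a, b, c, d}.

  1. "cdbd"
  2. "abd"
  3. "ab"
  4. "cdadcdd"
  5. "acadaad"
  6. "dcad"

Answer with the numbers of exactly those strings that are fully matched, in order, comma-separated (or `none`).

1

1 → match
2 → no match
3 → no match
4 → no match
5 → no match
6 → no match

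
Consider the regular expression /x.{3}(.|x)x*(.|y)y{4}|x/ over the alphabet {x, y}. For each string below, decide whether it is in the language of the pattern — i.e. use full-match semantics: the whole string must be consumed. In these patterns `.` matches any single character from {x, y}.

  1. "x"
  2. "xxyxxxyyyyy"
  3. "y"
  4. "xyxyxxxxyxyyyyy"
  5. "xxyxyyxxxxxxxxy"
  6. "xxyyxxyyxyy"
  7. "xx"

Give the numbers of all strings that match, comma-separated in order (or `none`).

1, 2

1. "x" → match
2. "xxyxxxyyyyy" → match
3. "y" → no match — must start with "x"
4 → no match
5 → no match
6. "xxyyxxyyxyy" → no match
7. "xx" → no match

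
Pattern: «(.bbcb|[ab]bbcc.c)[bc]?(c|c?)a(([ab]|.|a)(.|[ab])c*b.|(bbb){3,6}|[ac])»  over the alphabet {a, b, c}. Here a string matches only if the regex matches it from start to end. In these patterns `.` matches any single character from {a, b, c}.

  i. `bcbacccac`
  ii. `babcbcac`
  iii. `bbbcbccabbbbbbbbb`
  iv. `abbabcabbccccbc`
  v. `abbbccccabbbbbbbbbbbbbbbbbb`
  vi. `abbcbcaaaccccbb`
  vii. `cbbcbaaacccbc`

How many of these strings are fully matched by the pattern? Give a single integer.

3

i → no match
ii → no match
iii → match
iv → no match
v → no match
vi → match
vii → match
Total matched: 3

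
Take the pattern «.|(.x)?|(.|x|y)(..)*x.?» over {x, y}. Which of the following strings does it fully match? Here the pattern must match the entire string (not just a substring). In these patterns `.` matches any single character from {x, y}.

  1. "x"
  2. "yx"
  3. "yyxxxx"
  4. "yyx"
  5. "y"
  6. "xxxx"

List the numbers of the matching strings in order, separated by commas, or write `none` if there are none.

1. "x" → match
2. "yx" → match
3. "yyxxxx" → match
4. "yyx" → no match
5. "y" → match
6. "xxxx" → match

1, 2, 3, 5, 6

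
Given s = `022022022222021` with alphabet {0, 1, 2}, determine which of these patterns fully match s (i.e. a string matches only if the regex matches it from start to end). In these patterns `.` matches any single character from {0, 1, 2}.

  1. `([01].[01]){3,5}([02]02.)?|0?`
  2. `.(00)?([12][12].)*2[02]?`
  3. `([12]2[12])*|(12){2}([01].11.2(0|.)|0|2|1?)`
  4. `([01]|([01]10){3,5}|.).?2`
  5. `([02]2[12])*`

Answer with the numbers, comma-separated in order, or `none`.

5

1 → no match
2 → no match
3 → no match
4 → no match — must end with `2`
5 → match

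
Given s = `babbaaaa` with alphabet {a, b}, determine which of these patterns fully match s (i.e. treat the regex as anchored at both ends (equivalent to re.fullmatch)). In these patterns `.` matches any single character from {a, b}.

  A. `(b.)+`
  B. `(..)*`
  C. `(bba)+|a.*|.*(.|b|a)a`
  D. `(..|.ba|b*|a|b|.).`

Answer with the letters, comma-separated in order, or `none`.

B, C

A → no match
B → match
C → match
D → no match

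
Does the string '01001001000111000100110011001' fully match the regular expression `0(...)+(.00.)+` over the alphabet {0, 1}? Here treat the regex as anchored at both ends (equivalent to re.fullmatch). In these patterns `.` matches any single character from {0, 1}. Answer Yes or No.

Yes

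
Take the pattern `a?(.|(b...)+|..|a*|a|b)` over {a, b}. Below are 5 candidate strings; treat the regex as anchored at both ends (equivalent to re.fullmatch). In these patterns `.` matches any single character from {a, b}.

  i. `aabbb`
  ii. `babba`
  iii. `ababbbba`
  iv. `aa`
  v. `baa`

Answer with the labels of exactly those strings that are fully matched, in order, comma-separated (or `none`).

iv

i. `aabbb` → no match
ii. `babba` → no match
iii. `ababbbba` → no match
iv. `aa` → match
v. `baa` → no match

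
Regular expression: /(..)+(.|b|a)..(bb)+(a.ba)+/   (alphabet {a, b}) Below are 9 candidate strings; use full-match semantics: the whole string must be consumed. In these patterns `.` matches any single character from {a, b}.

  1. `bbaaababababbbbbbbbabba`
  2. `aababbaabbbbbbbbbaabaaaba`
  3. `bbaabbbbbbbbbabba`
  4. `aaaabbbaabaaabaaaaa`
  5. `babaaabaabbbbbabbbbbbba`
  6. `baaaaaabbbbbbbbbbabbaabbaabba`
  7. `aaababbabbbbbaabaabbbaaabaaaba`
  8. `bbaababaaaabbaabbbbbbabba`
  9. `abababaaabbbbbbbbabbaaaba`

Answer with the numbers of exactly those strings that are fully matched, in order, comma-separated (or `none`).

1 → match
2 → match
3 → match
4 → no match — must end with `ba`
5 → no match
6 → match
7 → no match
8 → match
9 → match

1, 2, 3, 6, 8, 9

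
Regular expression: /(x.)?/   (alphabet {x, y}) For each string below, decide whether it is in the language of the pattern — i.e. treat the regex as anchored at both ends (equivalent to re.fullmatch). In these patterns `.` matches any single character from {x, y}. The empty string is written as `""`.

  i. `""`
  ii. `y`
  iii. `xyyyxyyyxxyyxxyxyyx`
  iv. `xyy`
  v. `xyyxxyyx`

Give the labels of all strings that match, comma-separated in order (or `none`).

i. `""` → match
ii. `y` → no match
iii → no match
iv. `xyy` → no match
v. `xyyxxyyx` → no match

i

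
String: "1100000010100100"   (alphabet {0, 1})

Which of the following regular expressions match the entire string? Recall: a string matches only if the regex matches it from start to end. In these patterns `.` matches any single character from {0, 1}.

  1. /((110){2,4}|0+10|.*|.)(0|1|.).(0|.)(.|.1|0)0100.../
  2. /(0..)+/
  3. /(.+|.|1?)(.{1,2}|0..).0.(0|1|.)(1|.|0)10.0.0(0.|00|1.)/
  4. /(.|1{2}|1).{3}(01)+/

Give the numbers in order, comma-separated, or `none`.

1

1 → match
2 → no match — must start with "0"
3 → no match
4 → no match — must end with "01"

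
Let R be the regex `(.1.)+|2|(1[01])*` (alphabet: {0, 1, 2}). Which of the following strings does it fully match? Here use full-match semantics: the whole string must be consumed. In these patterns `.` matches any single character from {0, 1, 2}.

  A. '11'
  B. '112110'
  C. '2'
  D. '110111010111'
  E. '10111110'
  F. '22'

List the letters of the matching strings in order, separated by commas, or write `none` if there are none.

A → match
B → match
C → match
D → match
E → match
F → no match

A, B, C, D, E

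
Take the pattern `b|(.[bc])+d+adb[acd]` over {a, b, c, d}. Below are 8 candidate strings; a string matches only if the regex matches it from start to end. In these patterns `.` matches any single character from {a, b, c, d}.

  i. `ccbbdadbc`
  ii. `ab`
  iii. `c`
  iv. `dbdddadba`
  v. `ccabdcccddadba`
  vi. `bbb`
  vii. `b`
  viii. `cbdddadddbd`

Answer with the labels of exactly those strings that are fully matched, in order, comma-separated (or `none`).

i, iv, v, vii

i → match
ii → no match
iii → no match
iv → match
v → match
vi → no match
vii → match
viii → no match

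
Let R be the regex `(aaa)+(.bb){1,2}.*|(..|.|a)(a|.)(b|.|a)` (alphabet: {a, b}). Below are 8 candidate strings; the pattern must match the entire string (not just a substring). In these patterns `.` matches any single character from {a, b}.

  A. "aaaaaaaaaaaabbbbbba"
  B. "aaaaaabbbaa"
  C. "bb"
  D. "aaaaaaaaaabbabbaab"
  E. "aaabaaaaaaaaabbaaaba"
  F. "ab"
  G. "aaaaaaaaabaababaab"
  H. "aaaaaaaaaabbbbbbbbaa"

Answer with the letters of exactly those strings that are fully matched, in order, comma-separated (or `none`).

A, B, D, H

A → match
B. "aaaaaabbbaa" → match
C. "bb" → no match
D → match
E → no match
F. "ab" → no match
G → no match
H → match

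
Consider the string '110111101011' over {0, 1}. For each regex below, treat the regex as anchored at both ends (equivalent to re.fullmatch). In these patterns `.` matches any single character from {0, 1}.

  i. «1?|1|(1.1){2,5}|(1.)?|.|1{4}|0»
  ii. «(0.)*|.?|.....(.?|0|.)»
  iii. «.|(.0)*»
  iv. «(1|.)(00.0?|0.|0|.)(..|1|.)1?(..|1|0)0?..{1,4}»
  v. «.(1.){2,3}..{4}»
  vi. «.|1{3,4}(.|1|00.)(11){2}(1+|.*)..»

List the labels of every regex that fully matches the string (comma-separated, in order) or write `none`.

iv, v

i → no match
ii → no match
iii → no match
iv → match
v → match
vi → no match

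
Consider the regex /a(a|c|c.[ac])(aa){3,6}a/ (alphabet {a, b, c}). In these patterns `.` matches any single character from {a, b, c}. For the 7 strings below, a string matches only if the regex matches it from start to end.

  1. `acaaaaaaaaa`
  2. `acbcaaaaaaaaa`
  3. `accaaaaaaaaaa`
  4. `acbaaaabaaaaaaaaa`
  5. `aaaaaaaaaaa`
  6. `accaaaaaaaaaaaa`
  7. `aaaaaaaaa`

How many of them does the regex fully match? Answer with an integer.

6

1. `acaaaaaaaaa` → match
2 → match
3 → match
4 → no match
5. `aaaaaaaaaaa` → match
6 → match
7. `aaaaaaaaa` → match
Total matched: 6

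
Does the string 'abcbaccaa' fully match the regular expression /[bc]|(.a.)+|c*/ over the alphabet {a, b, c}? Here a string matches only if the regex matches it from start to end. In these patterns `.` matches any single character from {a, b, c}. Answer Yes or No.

No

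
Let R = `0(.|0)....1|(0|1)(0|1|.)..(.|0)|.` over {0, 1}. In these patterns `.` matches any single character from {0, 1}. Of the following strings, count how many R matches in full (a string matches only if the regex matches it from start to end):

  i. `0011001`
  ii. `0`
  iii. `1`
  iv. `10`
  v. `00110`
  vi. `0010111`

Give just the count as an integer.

5

i → match
ii → match
iii → match
iv → no match
v → match
vi → match
Total matched: 5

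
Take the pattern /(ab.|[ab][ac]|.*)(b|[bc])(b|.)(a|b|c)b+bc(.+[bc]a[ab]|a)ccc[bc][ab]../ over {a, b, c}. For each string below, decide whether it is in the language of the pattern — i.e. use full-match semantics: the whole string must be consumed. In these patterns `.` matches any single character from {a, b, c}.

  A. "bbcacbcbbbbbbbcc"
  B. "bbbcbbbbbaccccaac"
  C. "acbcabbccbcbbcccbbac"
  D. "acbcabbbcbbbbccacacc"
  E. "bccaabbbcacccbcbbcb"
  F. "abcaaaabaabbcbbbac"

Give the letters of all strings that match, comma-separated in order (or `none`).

A → no match
B → no match
C → no match
D → no match
E → no match
F → no match

none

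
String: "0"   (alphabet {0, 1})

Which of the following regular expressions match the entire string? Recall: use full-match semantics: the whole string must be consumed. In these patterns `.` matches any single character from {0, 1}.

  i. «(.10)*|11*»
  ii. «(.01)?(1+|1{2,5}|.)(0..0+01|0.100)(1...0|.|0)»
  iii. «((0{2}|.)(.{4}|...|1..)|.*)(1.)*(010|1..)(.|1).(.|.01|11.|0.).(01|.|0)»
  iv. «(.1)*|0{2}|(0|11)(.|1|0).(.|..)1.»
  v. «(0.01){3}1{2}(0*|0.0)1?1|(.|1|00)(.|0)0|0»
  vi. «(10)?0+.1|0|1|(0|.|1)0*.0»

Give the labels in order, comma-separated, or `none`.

v, vi

i → no match
ii → no match
iii → no match
iv → no match
v → match
vi → match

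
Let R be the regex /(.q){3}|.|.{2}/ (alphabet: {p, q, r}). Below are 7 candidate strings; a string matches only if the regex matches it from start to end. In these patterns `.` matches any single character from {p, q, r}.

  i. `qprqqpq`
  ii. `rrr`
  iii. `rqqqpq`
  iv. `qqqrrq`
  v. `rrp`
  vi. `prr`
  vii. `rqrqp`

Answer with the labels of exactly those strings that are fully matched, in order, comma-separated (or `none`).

iii

i → no match
ii → no match
iii → match
iv → no match
v → no match
vi → no match
vii → no match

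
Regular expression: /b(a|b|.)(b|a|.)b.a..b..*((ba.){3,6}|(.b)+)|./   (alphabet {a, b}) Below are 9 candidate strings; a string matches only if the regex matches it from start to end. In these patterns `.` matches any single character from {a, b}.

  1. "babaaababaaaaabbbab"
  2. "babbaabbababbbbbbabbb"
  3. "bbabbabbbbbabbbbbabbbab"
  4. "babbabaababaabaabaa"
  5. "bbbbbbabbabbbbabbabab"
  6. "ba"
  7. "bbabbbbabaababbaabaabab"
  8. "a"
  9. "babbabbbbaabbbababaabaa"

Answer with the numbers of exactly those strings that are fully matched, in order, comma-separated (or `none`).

1 → no match
2 → no match
3 → match
4 → no match
5 → no match
6 → no match
7 → no match
8 → match
9 → no match

3, 8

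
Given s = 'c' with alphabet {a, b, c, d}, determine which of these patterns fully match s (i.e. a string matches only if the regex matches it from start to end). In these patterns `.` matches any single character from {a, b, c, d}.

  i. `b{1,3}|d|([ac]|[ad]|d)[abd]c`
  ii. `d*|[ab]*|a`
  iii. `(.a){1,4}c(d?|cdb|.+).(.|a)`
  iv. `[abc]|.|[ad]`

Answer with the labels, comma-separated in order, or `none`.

i → no match
ii → no match
iii → no match
iv → match

iv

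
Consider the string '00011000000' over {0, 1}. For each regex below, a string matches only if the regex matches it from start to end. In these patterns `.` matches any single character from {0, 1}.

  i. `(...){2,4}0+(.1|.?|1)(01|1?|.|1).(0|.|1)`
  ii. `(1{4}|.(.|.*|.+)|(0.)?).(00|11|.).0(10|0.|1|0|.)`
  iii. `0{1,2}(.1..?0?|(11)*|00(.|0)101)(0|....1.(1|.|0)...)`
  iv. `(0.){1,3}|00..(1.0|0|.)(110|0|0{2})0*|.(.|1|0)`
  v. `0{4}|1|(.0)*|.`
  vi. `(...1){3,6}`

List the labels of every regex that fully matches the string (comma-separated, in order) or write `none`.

i, ii, iv

i → match
ii → match
iii → no match
iv → match
v → no match
vi → no match — must end with '1'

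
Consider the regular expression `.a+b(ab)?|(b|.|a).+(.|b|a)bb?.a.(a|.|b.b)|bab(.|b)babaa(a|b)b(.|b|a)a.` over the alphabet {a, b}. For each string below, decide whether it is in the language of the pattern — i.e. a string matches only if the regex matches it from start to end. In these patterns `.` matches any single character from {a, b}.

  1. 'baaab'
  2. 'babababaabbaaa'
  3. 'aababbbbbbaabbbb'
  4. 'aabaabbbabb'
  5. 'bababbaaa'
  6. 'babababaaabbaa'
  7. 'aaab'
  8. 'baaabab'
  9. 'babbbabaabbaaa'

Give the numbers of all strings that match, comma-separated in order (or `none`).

1, 2, 3, 4, 5, 6, 7, 8, 9

1 → match
2 → match
3 → match
4 → match
5 → match
6 → match
7 → match
8 → match
9 → match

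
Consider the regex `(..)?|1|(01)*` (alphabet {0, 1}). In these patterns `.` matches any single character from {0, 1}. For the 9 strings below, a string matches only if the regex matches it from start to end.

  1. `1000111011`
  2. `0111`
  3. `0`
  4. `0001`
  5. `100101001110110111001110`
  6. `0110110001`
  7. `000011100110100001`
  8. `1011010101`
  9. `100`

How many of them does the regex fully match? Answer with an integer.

1 → no match
2 → no match
3 → no match
4 → no match
5 → no match
6 → no match
7 → no match
8 → no match
9 → no match
Total matched: 0

0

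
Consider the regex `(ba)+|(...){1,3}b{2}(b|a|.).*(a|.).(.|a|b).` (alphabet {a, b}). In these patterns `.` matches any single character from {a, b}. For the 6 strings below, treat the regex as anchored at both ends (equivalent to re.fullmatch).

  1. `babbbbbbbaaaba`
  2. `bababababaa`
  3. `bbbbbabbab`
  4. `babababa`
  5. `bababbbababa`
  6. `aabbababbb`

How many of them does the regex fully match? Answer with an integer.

3

1 → match
2 → no match
3 → match
4 → match
5 → no match
6 → no match
Total matched: 3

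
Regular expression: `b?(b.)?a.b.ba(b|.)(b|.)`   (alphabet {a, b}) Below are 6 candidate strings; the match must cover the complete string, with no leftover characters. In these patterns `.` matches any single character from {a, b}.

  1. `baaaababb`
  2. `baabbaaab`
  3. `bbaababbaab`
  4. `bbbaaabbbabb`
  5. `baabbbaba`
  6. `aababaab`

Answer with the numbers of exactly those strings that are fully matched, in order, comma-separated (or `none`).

1 → no match
2 → no match
3 → no match
4 → no match
5 → match
6 → match

5, 6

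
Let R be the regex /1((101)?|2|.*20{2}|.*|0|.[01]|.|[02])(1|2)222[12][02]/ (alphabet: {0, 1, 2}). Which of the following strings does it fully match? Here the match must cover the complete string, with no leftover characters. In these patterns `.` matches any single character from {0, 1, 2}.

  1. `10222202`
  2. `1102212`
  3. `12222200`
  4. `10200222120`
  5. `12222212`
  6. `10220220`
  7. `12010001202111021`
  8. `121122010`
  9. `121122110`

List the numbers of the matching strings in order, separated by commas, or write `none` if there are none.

1. `10222202` → no match
2. `1102212` → no match
3. `12222200` → no match
4. `10200222120` → no match
5. `12222212` → match
6. `10220220` → no match
7 → no match
8. `121122010` → no match
9. `121122110` → no match

5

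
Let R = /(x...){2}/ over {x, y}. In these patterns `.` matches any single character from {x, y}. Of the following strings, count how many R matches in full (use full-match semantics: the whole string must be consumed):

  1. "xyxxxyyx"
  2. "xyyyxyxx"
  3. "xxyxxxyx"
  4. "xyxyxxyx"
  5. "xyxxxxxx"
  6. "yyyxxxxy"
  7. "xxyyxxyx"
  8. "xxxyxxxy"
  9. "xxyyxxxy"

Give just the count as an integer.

1 → match
2 → match
3 → match
4 → match
5 → match
6 → no match — must start with "x"
7 → match
8 → match
9 → match
Total matched: 8

8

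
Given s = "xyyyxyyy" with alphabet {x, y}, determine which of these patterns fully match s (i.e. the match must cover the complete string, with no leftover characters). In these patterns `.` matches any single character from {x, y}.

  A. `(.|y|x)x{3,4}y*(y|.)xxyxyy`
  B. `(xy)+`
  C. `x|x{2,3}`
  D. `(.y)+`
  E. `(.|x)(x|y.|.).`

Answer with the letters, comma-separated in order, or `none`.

D

A → no match — must end with "xxyxyy"
B → no match — must end with "xy"
C → no match — must end with "x"
D → match
E → no match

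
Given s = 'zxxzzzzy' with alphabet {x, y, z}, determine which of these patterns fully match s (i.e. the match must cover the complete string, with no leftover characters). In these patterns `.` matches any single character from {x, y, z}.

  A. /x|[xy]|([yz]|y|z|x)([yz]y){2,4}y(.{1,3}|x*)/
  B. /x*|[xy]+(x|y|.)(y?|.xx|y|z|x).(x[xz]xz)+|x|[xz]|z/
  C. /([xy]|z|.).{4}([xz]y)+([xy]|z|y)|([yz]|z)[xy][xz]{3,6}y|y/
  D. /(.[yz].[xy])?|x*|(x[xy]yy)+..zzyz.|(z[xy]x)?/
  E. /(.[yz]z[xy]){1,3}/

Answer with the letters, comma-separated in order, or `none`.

C

A → no match
B → no match
C → match
D → no match
E → no match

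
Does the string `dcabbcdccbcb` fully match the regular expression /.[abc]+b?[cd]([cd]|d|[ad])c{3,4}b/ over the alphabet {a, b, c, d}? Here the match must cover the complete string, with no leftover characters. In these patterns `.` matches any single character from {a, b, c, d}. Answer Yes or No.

No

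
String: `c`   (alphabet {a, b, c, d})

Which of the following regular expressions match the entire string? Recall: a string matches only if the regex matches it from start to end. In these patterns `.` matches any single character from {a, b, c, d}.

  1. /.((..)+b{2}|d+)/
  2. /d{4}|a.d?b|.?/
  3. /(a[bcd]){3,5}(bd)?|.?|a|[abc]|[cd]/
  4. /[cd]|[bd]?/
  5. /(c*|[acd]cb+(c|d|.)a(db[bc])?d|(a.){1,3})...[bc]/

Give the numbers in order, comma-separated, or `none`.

1 → no match
2 → match
3 → match
4 → match
5 → no match

2, 3, 4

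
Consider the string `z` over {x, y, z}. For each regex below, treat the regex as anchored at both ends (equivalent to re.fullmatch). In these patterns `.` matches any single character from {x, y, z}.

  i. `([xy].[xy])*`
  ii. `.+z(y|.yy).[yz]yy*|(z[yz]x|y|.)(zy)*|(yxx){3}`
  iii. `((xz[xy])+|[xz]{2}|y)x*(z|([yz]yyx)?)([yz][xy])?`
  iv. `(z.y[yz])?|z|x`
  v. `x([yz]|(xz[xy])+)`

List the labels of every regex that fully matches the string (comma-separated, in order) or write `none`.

ii, iv

i → no match
ii → match
iii → no match
iv → match
v → no match — must start with `x`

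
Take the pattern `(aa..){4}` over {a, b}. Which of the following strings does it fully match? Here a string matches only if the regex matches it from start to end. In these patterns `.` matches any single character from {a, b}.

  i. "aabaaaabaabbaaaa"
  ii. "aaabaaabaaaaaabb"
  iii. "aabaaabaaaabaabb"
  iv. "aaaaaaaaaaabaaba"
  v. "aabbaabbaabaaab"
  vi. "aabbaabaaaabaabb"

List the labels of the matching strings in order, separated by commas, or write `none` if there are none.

i → match
ii → match
iii → match
iv → match
v → no match
vi → match

i, ii, iii, iv, vi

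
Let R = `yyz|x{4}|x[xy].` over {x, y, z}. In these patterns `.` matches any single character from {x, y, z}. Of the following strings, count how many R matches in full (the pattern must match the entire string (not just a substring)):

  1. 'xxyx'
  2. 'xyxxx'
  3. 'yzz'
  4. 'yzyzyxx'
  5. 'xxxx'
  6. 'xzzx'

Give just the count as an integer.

1 → no match
2 → no match
3 → no match
4 → no match
5 → match
6 → no match
Total matched: 1

1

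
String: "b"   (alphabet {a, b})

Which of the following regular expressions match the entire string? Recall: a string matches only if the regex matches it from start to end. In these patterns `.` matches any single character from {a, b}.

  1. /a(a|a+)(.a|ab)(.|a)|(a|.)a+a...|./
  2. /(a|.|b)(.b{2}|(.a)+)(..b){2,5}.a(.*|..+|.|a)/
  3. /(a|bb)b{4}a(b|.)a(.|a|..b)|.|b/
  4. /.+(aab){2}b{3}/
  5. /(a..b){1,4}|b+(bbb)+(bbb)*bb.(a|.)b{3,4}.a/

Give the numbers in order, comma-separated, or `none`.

1 → match
2 → no match
3 → match
4 → no match
5 → no match

1, 3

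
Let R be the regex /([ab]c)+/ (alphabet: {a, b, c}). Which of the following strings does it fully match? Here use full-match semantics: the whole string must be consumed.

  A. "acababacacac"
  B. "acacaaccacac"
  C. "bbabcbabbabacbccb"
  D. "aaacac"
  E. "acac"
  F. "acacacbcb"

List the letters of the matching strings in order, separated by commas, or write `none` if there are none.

A → no match
B → no match
C → no match — must end with "c"
D → no match
E → match
F → no match — must end with "c"

E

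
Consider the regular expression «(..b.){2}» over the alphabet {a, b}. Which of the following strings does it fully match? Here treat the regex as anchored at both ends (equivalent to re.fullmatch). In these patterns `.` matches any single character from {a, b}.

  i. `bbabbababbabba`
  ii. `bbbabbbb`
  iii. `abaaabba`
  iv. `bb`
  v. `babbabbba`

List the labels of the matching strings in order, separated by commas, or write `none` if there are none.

ii

i → no match
ii → match
iii → no match
iv → no match
v → no match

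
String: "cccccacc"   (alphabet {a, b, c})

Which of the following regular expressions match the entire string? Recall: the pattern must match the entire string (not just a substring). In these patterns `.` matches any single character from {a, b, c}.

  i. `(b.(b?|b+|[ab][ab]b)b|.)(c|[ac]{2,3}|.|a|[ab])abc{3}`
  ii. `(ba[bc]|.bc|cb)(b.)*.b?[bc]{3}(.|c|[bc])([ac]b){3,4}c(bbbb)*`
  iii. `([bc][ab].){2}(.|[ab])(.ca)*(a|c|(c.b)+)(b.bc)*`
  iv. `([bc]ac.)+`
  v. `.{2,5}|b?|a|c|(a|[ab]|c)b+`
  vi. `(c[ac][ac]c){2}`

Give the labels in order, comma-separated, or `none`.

i → no match
ii → no match
iii → no match
iv → no match
v → no match
vi → match

vi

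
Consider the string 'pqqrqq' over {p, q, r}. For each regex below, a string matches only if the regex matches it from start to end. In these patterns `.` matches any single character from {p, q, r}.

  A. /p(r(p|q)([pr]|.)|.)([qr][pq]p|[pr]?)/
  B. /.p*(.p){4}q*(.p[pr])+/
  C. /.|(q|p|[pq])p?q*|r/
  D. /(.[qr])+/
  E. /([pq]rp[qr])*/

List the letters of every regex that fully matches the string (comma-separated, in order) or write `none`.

D

A → no match
B → no match
C → no match
D → match
E → no match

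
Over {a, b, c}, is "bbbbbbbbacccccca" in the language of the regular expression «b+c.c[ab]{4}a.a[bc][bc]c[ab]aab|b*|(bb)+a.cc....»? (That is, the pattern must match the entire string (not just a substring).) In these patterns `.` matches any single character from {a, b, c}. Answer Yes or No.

Yes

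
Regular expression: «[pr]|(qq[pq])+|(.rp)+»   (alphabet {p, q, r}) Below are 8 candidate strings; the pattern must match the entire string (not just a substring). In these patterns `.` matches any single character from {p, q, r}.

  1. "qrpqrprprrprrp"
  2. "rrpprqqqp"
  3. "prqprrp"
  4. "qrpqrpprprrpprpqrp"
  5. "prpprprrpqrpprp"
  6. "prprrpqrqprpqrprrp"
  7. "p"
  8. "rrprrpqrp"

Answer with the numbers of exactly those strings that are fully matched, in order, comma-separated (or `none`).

1 → no match
2 → no match
3 → no match
4 → match
5 → match
6 → no match
7 → match
8 → match

4, 5, 7, 8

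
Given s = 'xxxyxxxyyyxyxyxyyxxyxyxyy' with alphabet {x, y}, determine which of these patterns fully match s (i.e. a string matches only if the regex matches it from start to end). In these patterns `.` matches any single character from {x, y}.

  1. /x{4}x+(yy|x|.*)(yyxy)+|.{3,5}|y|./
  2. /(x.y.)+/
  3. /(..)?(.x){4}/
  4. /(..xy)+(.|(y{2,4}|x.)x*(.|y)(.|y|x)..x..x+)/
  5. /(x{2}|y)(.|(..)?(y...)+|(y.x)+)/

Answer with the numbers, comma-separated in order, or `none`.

4

1 → no match
2 → no match
3 → no match — must end with 'x'
4 → match
5 → no match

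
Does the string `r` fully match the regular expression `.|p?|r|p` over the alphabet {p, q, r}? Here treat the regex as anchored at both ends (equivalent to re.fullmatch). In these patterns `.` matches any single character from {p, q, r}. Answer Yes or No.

Yes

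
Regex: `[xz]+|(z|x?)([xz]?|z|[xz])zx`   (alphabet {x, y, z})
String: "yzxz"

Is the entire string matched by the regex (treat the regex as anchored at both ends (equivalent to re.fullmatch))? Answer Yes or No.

No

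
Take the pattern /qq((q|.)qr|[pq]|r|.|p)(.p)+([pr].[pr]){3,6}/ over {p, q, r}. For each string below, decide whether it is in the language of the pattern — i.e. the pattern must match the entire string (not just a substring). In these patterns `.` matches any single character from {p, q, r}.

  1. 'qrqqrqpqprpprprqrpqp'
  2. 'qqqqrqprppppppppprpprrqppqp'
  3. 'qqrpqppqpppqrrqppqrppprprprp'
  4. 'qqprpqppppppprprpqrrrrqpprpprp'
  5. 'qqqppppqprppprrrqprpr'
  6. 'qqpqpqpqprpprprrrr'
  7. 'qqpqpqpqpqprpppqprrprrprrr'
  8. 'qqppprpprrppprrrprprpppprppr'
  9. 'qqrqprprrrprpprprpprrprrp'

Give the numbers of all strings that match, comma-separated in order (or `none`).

1 → no match — must start with 'qq'
2 → match
3 → no match
4 → no match
5 → match
6 → match
7 → match
8 → no match
9 → match

2, 5, 6, 7, 9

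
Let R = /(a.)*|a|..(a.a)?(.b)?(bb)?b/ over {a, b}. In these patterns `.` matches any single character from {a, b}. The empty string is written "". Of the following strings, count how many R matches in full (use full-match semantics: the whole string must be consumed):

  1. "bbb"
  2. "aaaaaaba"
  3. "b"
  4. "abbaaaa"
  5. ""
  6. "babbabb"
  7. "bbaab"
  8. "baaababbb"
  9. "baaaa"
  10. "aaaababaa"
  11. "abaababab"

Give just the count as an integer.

2

1 → match
2 → no match
3 → no match
4 → no match
5 → match
6 → no match
7 → no match
8 → no match
9 → no match
10 → no match
11 → no match
Total matched: 2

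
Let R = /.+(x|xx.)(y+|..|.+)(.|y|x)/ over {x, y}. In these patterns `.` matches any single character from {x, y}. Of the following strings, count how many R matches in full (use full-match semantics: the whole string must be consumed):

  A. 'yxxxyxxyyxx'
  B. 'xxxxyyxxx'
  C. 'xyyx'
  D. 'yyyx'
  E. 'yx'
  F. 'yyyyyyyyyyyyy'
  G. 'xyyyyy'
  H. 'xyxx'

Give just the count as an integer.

A → match
B → match
C → no match
D → no match
E → no match
F → no match
G → no match
H → no match
Total matched: 2

2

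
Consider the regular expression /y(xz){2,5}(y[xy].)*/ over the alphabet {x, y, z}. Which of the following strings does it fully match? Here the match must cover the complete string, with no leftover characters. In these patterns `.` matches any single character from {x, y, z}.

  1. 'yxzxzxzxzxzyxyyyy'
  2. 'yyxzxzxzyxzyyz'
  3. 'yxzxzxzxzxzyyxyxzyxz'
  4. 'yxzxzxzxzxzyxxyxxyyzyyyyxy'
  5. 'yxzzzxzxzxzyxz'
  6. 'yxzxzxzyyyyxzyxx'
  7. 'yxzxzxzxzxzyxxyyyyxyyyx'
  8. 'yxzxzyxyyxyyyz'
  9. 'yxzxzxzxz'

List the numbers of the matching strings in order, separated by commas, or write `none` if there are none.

1 → match
2 → no match — must start with 'yxz'
3 → match
4 → match
5 → no match
6 → match
7 → match
8 → match
9 → match

1, 3, 4, 6, 7, 8, 9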